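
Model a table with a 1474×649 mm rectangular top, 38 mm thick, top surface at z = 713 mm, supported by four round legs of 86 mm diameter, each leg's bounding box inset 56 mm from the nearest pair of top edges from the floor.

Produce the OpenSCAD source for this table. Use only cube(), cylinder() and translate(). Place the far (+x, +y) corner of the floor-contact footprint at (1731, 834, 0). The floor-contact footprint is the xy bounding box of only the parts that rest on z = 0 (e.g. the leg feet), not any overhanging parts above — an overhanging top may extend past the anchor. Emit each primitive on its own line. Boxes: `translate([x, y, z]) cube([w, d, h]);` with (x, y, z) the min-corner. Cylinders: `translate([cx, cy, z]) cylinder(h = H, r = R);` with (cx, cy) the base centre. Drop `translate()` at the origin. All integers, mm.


// leg_h = 713 - 38 = 675
translate([313, 241, 675]) cube([1474, 649, 38]);
translate([412, 340, 0]) cylinder(h = 675, r = 43);
translate([1688, 340, 0]) cylinder(h = 675, r = 43);
translate([412, 791, 0]) cylinder(h = 675, r = 43);
translate([1688, 791, 0]) cylinder(h = 675, r = 43);


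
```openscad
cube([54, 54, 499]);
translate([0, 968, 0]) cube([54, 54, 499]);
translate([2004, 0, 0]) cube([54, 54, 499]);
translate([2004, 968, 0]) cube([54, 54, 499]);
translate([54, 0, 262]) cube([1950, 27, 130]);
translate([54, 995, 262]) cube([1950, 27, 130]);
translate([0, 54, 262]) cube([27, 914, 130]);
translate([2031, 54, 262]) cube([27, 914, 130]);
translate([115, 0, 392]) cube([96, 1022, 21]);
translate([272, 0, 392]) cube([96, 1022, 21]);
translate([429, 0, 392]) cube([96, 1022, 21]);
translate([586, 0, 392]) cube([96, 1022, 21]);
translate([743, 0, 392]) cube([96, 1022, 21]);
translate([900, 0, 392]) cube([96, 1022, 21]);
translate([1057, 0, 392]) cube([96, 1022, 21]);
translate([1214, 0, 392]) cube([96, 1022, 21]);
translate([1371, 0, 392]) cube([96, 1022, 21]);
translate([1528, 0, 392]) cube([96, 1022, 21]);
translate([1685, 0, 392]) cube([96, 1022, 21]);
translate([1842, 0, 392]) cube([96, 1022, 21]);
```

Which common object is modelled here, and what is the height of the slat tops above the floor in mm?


A bed frame. The slat-top height is 413 mm.

Four posts, four rails, and a row of slats — a bed frame. Slats sit on the rails at z = 262 + 130 = 392; with slat thickness 21, the top is 413 mm.


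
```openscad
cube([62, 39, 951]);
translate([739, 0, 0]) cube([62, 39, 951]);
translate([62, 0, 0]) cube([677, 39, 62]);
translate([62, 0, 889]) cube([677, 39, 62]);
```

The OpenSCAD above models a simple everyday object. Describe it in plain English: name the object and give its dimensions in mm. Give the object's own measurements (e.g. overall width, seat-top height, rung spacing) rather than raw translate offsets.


A rectangular picture frame lying in the x–z plane (depth along y). The opening is 677 mm wide (x) by 827 mm tall (z), surrounded by a border 62 mm wide on all four sides. The frame is 39 mm deep and is made of two full-height vertical stiles with two horizontal rails fitted between them.


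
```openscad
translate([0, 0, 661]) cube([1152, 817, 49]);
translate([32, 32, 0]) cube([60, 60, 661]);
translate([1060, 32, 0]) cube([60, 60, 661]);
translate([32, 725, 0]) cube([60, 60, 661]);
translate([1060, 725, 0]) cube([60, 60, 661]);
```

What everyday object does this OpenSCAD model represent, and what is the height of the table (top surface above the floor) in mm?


A table. The table height is 710 mm.

A 1152×817×49 slab sits at z = 661 on four 60 mm square posts — a table. The top surface is at 661 + 49 = 710 mm.


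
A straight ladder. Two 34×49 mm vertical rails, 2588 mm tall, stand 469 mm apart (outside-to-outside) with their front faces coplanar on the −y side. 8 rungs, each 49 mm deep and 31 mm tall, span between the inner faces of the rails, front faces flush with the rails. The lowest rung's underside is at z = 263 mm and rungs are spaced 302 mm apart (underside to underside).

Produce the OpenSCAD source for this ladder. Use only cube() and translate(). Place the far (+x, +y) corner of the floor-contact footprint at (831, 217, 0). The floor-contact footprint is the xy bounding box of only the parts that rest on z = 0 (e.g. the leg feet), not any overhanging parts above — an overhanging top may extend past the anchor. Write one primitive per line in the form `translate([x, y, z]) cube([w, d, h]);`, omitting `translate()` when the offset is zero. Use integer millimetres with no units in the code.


// rung span = 469 - 2*34 = 401
// rung[k] z = 263 + k*302
translate([362, 168, 0]) cube([34, 49, 2588]);
translate([797, 168, 0]) cube([34, 49, 2588]);
translate([396, 168, 263]) cube([401, 49, 31]);
translate([396, 168, 565]) cube([401, 49, 31]);
translate([396, 168, 867]) cube([401, 49, 31]);
translate([396, 168, 1169]) cube([401, 49, 31]);
translate([396, 168, 1471]) cube([401, 49, 31]);
translate([396, 168, 1773]) cube([401, 49, 31]);
translate([396, 168, 2075]) cube([401, 49, 31]);
translate([396, 168, 2377]) cube([401, 49, 31]);


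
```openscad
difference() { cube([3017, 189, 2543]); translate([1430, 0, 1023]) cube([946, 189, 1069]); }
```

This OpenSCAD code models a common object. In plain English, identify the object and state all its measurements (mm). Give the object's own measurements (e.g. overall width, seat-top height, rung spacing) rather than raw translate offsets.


A wall 3017 mm long (x), 189 mm thick (y), 2543 mm tall, with a rectangular window opening cut through it. The opening is 946 mm wide and 1069 mm tall; its sill is at z = 1023 mm and its near (−x) edge is 1430 mm from the wall's −x end. The opening passes through the full wall thickness.


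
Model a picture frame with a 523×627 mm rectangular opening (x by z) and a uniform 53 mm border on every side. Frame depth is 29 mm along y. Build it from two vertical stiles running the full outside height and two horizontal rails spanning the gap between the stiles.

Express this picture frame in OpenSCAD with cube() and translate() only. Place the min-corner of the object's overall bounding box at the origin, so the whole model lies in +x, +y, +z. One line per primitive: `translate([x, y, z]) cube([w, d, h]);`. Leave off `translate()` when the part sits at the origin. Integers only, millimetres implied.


cube([53, 29, 733]);
translate([576, 0, 0]) cube([53, 29, 733]);
translate([53, 0, 0]) cube([523, 29, 53]);
translate([53, 0, 680]) cube([523, 29, 53]);


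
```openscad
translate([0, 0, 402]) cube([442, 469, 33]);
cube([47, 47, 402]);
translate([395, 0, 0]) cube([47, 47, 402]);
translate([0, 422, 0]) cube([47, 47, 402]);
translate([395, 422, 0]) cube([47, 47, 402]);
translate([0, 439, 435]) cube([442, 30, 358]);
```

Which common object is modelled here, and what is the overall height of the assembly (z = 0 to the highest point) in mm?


A chair. The overall height is 793 mm.

A slab on four corner posts with a tall panel at the back — a chair. The seat slab sits at z = 402 with thickness 33, and the 358 mm backrest starts at the seat top, so the overall height is 402 + 33 + 358 = 793 mm.


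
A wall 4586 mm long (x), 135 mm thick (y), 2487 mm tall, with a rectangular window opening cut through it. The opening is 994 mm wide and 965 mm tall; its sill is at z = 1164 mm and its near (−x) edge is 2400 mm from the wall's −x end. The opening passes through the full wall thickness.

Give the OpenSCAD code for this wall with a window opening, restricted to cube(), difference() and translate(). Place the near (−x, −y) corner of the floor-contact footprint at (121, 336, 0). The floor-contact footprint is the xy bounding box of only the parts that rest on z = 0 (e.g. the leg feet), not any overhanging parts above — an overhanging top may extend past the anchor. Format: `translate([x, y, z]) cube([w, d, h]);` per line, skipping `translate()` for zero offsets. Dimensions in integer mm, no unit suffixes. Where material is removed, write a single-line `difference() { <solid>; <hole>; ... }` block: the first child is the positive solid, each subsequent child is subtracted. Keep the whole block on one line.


difference() { translate([121, 336, 0]) cube([4586, 135, 2487]); translate([2521, 336, 1164]) cube([994, 135, 965]); }


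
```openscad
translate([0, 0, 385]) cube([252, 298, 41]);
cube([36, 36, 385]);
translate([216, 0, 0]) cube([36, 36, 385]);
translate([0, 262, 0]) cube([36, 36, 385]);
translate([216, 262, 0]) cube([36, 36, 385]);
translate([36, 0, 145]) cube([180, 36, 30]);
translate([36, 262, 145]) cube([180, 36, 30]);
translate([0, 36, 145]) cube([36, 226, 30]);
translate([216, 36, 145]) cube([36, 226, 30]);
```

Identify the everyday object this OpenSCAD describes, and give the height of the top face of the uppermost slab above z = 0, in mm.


A stool. The seat height is 426 mm.

A 252×298×41 slab at z = 385 on four corner posts — a stool. The seat top is 385 + 41 = 426 mm.


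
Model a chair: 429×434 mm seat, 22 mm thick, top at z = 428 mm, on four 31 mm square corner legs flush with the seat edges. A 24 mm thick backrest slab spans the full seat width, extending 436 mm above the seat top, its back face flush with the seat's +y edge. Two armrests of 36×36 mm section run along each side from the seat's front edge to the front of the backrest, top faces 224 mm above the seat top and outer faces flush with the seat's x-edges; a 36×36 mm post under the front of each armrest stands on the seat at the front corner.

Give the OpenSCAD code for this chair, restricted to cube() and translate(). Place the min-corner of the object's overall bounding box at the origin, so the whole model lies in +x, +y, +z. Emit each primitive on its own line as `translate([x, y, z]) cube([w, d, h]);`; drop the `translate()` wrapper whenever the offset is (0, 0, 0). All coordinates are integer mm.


translate([0, 0, 406]) cube([429, 434, 22]);
cube([31, 31, 406]);
translate([398, 0, 0]) cube([31, 31, 406]);
translate([0, 403, 0]) cube([31, 31, 406]);
translate([398, 403, 0]) cube([31, 31, 406]);
translate([0, 410, 428]) cube([429, 24, 436]);
translate([0, 0, 616]) cube([36, 410, 36]);
translate([393, 0, 616]) cube([36, 410, 36]);
translate([0, 0, 428]) cube([36, 36, 188]);
translate([393, 0, 428]) cube([36, 36, 188]);


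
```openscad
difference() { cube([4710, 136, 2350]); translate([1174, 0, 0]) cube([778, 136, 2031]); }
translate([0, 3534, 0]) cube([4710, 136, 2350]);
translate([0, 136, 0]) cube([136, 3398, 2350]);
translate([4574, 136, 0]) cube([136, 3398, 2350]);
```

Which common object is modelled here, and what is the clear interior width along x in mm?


A single room. The interior width is 4438 mm.

Four walls enclosing a rectangle with a door in the front wall — a room. Outside width 4710 minus two 136 mm walls gives 4438 mm.


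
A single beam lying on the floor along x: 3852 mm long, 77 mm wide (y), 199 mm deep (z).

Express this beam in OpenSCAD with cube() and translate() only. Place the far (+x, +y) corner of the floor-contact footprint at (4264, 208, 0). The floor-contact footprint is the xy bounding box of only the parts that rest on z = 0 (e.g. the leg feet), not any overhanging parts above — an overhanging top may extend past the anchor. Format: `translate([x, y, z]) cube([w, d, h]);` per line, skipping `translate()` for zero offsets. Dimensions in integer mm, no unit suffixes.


translate([412, 131, 0]) cube([3852, 77, 199]);


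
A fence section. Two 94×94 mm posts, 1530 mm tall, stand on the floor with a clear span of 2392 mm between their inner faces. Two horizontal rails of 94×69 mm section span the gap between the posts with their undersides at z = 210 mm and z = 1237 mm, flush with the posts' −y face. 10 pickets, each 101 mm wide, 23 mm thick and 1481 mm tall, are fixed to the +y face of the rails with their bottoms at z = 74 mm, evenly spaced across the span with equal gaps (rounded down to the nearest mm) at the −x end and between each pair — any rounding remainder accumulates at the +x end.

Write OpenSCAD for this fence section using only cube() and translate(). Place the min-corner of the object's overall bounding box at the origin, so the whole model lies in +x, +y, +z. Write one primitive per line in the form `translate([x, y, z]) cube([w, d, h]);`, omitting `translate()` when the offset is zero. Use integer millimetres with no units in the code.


cube([94, 94, 1530]);
translate([2486, 0, 0]) cube([94, 94, 1530]);
translate([94, 0, 210]) cube([2392, 94, 69]);
translate([94, 0, 1237]) cube([2392, 94, 69]);
translate([219, 94, 74]) cube([101, 23, 1481]);
translate([445, 94, 74]) cube([101, 23, 1481]);
translate([671, 94, 74]) cube([101, 23, 1481]);
translate([897, 94, 74]) cube([101, 23, 1481]);
translate([1123, 94, 74]) cube([101, 23, 1481]);
translate([1349, 94, 74]) cube([101, 23, 1481]);
translate([1575, 94, 74]) cube([101, 23, 1481]);
translate([1801, 94, 74]) cube([101, 23, 1481]);
translate([2027, 94, 74]) cube([101, 23, 1481]);
translate([2253, 94, 74]) cube([101, 23, 1481]);


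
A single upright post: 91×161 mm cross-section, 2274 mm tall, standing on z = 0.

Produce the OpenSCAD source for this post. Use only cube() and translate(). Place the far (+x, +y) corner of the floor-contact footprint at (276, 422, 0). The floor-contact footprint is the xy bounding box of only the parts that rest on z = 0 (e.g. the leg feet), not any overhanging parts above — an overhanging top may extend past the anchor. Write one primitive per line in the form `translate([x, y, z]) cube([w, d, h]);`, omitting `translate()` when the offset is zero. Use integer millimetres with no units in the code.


translate([185, 261, 0]) cube([91, 161, 2274]);


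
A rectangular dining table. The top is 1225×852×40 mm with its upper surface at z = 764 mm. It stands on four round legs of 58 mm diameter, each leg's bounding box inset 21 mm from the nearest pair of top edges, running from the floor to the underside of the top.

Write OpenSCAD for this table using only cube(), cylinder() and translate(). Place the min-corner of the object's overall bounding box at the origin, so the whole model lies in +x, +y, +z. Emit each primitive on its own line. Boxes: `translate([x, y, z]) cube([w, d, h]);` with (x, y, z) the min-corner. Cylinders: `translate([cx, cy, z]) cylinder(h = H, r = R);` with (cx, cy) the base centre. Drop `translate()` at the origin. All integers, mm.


translate([0, 0, 724]) cube([1225, 852, 40]);
translate([50, 50, 0]) cylinder(h = 724, r = 29);
translate([1175, 50, 0]) cylinder(h = 724, r = 29);
translate([50, 802, 0]) cylinder(h = 724, r = 29);
translate([1175, 802, 0]) cylinder(h = 724, r = 29);


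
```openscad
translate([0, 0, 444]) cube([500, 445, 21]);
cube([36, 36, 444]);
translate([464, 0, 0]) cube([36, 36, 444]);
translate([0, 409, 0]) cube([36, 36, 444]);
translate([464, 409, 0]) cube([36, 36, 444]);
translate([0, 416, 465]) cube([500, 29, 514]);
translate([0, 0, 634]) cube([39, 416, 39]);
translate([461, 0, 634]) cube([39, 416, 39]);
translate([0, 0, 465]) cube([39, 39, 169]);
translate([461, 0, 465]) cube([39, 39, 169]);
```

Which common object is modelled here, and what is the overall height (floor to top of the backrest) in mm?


A chair. The overall height is 979 mm.

A slab on four corner posts with a tall panel at the back — a chair. The seat slab sits at z = 444 with thickness 21, and the 514 mm backrest starts at the seat top, so the overall height is 444 + 21 + 514 = 979 mm.


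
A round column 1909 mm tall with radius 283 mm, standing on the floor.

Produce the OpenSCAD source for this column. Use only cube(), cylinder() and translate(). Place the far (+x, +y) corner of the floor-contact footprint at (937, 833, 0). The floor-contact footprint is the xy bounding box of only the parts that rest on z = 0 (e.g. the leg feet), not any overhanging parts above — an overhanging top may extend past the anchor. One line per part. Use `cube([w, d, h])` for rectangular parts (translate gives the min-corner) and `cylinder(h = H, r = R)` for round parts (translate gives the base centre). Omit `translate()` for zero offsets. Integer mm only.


translate([654, 550, 0]) cylinder(h = 1909, r = 283);


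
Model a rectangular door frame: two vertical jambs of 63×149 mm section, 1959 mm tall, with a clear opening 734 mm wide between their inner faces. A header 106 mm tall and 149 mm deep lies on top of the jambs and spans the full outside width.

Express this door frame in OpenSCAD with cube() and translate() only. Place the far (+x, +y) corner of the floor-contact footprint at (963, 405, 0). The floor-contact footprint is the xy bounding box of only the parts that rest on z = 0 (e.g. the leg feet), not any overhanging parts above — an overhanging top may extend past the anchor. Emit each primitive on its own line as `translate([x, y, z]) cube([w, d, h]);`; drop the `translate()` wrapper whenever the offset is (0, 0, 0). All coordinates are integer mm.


translate([103, 256, 0]) cube([63, 149, 1959]);
translate([900, 256, 0]) cube([63, 149, 1959]);
translate([103, 256, 1959]) cube([860, 149, 106]);


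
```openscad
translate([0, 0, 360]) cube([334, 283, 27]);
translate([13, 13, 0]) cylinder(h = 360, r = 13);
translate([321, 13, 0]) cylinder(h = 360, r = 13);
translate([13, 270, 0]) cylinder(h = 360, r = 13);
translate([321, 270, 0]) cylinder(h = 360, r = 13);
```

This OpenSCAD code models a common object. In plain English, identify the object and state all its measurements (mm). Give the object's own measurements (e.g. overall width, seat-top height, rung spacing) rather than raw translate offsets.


A four-legged stool. The seat is a 334×283×27 mm slab whose top surface is at z = 387 mm; four round legs, each 26 mm in diameter, run from the floor (z = 0) to the underside of the seat, each leg's axis is inset half a diameter from the nearest pair of seat edges (so the leg's bounding box is flush with the corner).


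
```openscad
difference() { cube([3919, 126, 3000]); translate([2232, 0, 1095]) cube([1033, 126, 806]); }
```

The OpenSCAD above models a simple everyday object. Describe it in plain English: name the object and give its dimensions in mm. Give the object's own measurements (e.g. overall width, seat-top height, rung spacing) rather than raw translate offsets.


A wall 3919 mm long (x), 126 mm thick (y), 3000 mm tall, with a rectangular window opening cut through it. The opening is 1033 mm wide and 806 mm tall; its sill is at z = 1095 mm and its near (−x) edge is 2232 mm from the wall's −x end. The opening passes through the full wall thickness.


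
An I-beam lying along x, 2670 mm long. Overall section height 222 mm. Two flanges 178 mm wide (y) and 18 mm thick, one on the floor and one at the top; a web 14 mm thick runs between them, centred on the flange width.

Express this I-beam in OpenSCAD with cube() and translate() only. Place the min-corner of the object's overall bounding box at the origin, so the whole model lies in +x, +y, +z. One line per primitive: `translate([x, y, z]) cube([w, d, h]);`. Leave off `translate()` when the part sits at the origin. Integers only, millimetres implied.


cube([2670, 178, 18]);
translate([0, 82, 18]) cube([2670, 14, 186]);
translate([0, 0, 204]) cube([2670, 178, 18]);


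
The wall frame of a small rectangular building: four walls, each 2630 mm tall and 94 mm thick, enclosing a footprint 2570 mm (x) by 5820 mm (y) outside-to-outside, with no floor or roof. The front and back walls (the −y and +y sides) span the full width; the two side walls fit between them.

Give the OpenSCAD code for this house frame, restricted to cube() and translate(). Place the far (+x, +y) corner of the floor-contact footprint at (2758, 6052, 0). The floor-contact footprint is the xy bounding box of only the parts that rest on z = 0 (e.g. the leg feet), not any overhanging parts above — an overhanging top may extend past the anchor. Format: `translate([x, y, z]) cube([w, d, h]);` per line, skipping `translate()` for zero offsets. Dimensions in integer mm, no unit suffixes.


translate([188, 232, 0]) cube([2570, 94, 2630]);
translate([188, 5958, 0]) cube([2570, 94, 2630]);
translate([188, 326, 0]) cube([94, 5632, 2630]);
translate([2664, 326, 0]) cube([94, 5632, 2630]);


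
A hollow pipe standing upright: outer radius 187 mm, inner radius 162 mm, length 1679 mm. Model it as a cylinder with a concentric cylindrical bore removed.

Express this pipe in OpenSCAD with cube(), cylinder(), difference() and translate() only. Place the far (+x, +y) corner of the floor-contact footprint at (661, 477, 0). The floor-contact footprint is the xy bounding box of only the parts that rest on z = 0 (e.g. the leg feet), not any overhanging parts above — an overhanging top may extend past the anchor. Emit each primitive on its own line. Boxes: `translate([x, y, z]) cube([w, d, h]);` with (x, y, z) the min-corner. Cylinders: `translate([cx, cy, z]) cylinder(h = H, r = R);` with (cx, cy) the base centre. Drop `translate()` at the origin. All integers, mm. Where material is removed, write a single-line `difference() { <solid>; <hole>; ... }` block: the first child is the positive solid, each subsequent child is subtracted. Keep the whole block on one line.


difference() { translate([474, 290, 0]) cylinder(h = 1679, r = 187); translate([474, 290, 0]) cylinder(h = 1679, r = 162); }


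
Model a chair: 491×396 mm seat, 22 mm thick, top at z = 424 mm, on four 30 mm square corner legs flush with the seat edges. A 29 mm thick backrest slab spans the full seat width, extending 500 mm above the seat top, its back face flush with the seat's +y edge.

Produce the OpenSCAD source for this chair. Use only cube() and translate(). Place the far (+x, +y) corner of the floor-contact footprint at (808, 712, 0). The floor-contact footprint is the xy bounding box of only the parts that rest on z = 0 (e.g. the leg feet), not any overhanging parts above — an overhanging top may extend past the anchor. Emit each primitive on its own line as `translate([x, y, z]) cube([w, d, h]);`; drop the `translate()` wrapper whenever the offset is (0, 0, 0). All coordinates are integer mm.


// leg_h = 424 - 22 = 402
translate([317, 316, 402]) cube([491, 396, 22]);
translate([317, 316, 0]) cube([30, 30, 402]);
translate([778, 316, 0]) cube([30, 30, 402]);
translate([317, 682, 0]) cube([30, 30, 402]);
translate([778, 682, 0]) cube([30, 30, 402]);
translate([317, 683, 424]) cube([491, 29, 500]);


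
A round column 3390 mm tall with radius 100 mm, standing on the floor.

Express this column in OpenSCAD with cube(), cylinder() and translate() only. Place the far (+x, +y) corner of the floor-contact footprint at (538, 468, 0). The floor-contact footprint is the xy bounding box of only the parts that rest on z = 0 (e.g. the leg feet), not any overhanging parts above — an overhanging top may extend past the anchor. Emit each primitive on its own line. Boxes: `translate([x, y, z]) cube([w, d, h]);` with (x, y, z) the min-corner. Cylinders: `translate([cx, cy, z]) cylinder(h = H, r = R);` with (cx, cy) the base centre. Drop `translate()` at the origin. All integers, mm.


translate([438, 368, 0]) cylinder(h = 3390, r = 100);


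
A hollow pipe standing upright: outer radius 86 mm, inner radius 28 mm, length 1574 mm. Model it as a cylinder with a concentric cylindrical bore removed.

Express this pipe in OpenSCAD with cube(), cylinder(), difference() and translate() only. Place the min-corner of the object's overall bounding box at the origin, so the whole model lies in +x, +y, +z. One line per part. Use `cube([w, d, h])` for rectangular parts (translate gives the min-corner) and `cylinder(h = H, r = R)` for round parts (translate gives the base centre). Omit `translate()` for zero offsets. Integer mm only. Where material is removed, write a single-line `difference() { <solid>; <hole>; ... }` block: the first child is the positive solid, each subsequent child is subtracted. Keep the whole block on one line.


difference() { translate([86, 86, 0]) cylinder(h = 1574, r = 86); translate([86, 86, 0]) cylinder(h = 1574, r = 28); }


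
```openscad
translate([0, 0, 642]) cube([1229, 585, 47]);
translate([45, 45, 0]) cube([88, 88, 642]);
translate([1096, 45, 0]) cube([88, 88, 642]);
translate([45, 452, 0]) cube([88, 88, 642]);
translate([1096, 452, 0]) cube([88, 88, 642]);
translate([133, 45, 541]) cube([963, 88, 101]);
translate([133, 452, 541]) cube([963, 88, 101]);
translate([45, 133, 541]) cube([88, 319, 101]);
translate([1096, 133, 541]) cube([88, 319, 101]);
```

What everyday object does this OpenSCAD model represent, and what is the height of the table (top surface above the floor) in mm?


A table. The table height is 689 mm.

A 1229×585×47 slab sits at z = 642 on four 88 mm square posts — a table. The top surface is at 642 + 47 = 689 mm.


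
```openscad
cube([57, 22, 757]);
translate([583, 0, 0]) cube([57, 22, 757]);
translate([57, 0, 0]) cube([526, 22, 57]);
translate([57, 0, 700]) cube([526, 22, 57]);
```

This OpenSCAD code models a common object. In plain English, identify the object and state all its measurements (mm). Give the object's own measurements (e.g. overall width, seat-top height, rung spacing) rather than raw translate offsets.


A rectangular picture frame lying in the x–z plane (depth along y). The opening is 526 mm wide (x) by 643 mm tall (z), surrounded by a border 57 mm wide on all four sides. The frame is 22 mm deep and is made of two full-height vertical stiles with two horizontal rails fitted between them.


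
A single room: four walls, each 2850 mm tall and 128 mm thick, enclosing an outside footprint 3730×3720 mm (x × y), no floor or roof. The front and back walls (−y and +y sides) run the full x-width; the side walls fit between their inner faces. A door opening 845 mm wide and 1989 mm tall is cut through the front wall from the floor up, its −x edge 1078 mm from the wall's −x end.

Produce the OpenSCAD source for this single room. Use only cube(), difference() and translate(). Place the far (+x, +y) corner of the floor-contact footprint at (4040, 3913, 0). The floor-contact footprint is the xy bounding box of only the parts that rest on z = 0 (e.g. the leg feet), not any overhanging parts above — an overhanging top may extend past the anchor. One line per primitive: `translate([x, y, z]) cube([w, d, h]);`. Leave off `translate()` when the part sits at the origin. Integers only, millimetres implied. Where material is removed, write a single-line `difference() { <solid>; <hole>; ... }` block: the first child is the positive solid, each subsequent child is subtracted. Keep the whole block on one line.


difference() { translate([310, 193, 0]) cube([3730, 128, 2850]); translate([1388, 193, 0]) cube([845, 128, 1989]); }
translate([310, 3785, 0]) cube([3730, 128, 2850]);
translate([310, 321, 0]) cube([128, 3464, 2850]);
translate([3912, 321, 0]) cube([128, 3464, 2850]);


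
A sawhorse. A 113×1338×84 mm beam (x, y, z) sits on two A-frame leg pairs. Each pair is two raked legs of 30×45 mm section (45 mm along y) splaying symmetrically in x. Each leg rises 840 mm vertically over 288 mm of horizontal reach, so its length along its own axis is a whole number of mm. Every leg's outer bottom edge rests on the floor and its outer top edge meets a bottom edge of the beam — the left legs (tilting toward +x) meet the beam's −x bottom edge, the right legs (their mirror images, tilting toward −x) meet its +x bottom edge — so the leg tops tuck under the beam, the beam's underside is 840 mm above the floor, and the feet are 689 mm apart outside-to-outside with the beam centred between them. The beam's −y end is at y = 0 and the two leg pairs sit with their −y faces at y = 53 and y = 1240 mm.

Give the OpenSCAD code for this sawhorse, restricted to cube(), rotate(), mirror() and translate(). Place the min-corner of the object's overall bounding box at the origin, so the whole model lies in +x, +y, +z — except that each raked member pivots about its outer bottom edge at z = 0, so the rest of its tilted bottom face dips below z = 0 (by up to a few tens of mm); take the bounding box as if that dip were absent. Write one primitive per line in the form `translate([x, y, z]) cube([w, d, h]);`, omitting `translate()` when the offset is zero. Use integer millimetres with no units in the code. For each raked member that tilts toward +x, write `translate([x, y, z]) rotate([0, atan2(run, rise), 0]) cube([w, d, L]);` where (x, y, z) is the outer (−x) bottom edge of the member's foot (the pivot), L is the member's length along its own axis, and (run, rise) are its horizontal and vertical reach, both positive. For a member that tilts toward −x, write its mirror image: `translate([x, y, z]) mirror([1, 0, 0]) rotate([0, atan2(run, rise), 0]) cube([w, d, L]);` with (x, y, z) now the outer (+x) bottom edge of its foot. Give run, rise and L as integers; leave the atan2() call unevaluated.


translate([288, 0, 840]) cube([113, 1338, 84]);
translate([0, 53, 0]) rotate([0, atan2(288, 840), 0]) cube([30, 45, 888]);
translate([689, 53, 0]) mirror([1, 0, 0]) rotate([0, atan2(288, 840), 0]) cube([30, 45, 888]);
translate([0, 1240, 0]) rotate([0, atan2(288, 840), 0]) cube([30, 45, 888]);
translate([689, 1240, 0]) mirror([1, 0, 0]) rotate([0, atan2(288, 840), 0]) cube([30, 45, 888]);


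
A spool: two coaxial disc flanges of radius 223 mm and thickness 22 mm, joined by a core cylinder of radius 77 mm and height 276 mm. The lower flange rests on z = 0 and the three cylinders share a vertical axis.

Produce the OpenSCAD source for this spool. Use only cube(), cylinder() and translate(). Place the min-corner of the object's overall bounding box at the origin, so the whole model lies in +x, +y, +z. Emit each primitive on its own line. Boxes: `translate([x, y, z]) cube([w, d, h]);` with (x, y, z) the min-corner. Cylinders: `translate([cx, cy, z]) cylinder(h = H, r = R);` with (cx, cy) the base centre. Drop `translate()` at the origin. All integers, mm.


translate([223, 223, 0]) cylinder(h = 22, r = 223);
translate([223, 223, 22]) cylinder(h = 276, r = 77);
translate([223, 223, 298]) cylinder(h = 22, r = 223);


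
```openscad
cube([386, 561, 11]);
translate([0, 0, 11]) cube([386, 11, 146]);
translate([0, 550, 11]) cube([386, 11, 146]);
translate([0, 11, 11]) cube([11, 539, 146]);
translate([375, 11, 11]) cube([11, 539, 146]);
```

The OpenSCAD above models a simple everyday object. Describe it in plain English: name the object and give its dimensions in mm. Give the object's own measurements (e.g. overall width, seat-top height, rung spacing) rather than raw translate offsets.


An open-topped rectangular box: outside dimensions 386×561×157 mm, with a uniform wall and base thickness of 11 mm. The base is a full 386×561 slab on the floor; four walls sit on top of the base. The front and back walls (the −y and +y sides) span the full width; the two side walls fit between them.


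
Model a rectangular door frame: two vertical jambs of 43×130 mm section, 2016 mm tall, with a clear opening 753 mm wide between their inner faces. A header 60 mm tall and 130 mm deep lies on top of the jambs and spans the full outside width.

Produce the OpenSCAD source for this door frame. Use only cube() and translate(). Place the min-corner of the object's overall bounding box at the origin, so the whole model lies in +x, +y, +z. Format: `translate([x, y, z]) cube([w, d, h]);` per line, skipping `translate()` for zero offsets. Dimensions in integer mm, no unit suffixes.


cube([43, 130, 2016]);
translate([796, 0, 0]) cube([43, 130, 2016]);
translate([0, 0, 2016]) cube([839, 130, 60]);


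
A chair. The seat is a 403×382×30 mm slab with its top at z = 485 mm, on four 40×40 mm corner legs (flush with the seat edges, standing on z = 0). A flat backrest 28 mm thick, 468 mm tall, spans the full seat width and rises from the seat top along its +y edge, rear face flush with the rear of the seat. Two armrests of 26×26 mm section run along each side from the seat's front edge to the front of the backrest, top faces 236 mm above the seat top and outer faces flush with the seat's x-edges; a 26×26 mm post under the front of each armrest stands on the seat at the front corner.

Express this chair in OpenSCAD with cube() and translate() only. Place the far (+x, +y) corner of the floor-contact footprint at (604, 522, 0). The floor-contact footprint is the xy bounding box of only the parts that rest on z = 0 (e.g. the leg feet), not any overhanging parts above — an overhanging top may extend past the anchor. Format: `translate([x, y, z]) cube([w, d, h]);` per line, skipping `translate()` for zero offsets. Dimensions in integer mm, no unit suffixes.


// leg_h = 485 - 30 = 455
// arm post h = 236 - 26 = 210
translate([201, 140, 455]) cube([403, 382, 30]);
translate([201, 140, 0]) cube([40, 40, 455]);
translate([564, 140, 0]) cube([40, 40, 455]);
translate([201, 482, 0]) cube([40, 40, 455]);
translate([564, 482, 0]) cube([40, 40, 455]);
translate([201, 494, 485]) cube([403, 28, 468]);
translate([201, 140, 695]) cube([26, 354, 26]);
translate([578, 140, 695]) cube([26, 354, 26]);
translate([201, 140, 485]) cube([26, 26, 210]);
translate([578, 140, 485]) cube([26, 26, 210]);


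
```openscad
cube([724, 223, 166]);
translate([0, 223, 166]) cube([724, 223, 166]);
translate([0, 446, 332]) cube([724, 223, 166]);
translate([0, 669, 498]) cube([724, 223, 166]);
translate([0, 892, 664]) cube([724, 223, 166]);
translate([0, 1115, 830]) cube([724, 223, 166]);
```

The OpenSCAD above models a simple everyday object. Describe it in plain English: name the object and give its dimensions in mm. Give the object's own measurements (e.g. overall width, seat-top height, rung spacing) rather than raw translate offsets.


A straight staircase of 6 solid steps. Each step is 724 mm wide (x), 223 mm deep (y, the going) and 166 mm tall (the rise). The first step rests on the floor; each subsequent step sits one going further in +y and one rise higher in +z, directly behind and above the previous step with no overlap.


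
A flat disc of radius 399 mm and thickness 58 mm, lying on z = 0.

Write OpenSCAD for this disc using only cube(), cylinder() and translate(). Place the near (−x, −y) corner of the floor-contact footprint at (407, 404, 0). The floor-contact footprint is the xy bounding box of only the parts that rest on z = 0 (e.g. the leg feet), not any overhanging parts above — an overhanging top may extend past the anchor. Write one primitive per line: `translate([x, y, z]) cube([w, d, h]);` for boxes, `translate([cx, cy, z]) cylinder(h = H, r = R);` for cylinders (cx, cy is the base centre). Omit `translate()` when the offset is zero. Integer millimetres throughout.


translate([806, 803, 0]) cylinder(h = 58, r = 399);


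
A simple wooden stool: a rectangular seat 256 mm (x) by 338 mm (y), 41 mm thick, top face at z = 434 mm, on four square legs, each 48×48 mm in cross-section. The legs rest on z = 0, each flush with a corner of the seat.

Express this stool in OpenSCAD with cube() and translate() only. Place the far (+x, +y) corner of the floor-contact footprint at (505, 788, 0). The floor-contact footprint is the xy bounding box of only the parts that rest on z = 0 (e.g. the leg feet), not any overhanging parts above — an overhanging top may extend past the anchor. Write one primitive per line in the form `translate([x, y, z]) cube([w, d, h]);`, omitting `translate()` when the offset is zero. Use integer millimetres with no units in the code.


// leg_h = 434 - 41 = 393
translate([249, 450, 393]) cube([256, 338, 41]);
translate([249, 450, 0]) cube([48, 48, 393]);
translate([457, 450, 0]) cube([48, 48, 393]);
translate([249, 740, 0]) cube([48, 48, 393]);
translate([457, 740, 0]) cube([48, 48, 393]);


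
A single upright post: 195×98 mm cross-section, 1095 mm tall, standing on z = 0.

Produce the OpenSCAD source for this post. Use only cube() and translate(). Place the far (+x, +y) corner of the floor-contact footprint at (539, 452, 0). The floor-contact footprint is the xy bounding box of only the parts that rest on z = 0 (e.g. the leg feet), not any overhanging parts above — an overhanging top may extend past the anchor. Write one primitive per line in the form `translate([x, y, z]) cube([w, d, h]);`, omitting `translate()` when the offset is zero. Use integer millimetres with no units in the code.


translate([344, 354, 0]) cube([195, 98, 1095]);


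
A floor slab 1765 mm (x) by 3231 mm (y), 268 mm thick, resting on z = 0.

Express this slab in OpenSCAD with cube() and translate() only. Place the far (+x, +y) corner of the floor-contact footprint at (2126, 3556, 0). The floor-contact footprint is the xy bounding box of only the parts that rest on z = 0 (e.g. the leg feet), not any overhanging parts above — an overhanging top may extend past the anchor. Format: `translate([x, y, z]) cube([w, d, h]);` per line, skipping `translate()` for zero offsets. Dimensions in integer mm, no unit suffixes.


translate([361, 325, 0]) cube([1765, 3231, 268]);


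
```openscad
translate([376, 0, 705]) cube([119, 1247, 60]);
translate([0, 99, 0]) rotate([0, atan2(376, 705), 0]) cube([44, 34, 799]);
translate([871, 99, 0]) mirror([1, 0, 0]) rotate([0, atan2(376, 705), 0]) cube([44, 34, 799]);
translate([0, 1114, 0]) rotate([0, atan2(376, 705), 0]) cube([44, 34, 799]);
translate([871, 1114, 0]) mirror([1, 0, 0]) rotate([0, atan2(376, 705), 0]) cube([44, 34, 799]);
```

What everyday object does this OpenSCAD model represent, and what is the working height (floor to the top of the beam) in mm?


A sawhorse. The overall height is 765 mm.

A beam across two mirrored pairs of raked legs — a sawhorse. The beam's underside is at z = 705 (matching the legs' vertical rise in atan2(376, 705)) and the beam is 60 mm tall, so its top is at 705 + 60 = 765 mm. The raked legs top out at the beam's underside, so that is the highest point.


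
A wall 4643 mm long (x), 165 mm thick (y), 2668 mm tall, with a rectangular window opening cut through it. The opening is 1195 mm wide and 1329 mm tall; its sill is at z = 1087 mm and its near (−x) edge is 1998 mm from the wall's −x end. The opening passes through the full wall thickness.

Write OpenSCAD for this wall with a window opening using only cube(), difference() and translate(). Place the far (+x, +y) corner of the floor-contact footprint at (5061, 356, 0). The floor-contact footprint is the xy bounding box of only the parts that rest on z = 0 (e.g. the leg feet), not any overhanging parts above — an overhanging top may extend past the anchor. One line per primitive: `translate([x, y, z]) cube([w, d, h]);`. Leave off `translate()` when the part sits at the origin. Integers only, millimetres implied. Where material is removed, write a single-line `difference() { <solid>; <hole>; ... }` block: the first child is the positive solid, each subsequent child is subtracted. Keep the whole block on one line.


difference() { translate([418, 191, 0]) cube([4643, 165, 2668]); translate([2416, 191, 1087]) cube([1195, 165, 1329]); }


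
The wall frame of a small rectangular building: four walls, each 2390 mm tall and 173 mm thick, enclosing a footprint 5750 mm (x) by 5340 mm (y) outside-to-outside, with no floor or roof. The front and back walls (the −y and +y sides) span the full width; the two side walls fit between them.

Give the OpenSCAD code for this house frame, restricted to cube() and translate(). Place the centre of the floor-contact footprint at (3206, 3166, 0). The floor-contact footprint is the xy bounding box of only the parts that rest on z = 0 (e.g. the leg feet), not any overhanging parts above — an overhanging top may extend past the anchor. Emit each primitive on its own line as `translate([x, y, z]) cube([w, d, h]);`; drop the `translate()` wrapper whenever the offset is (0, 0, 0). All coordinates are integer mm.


translate([331, 496, 0]) cube([5750, 173, 2390]);
translate([331, 5663, 0]) cube([5750, 173, 2390]);
translate([331, 669, 0]) cube([173, 4994, 2390]);
translate([5908, 669, 0]) cube([173, 4994, 2390]);


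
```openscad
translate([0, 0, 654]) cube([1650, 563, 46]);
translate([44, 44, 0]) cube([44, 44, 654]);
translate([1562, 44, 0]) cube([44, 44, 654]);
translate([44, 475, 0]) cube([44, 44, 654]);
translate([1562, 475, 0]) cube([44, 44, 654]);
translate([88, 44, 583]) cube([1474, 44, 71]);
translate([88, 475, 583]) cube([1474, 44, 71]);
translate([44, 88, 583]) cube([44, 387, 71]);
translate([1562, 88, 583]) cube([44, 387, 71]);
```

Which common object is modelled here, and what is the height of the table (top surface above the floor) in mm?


A table. The table height is 700 mm.

A 1650×563×46 slab sits at z = 654 on four 44 mm square posts — a table. The top surface is at 654 + 46 = 700 mm.
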